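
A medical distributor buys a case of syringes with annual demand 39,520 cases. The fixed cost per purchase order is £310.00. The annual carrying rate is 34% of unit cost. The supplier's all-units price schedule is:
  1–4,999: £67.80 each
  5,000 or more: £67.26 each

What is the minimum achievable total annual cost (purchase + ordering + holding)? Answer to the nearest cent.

Holding cost per unit per year at price C is H = 0.34·C.
Candidates are each tier's EOQ (if it falls in that tier) and each price-break quantity.
EOQ at £67.80 = 1031.0 (feasible in tier 1): TC = 39,520×£67.80 + (39,520/1031.0)×310 + (1031.0/2)×0.34×£67.80 = £2,703,222.14.
EOQ at £67.26 = 1035.1 < 5000, so use break Q=5000: TC = 39,520×£67.26 + (39,520/5000.0)×310 + (5000.0/2)×0.34×£67.26 = £2,717,736.44.
Lowest total cost among the candidates is at Q = 1031.0.

TC* ≈ £2,703,222.14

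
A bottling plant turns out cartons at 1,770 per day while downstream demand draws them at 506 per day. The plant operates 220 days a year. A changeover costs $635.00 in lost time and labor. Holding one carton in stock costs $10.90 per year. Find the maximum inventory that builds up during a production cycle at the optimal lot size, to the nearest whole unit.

I_max ≈ 3,043 cartons

Annual demand D = 506 × 220 = 111,320.
Production build-up factor (1 − d/p) = 1 − 506/1,770 = 0.7141.
Q* = √(2DS / (H(1 − d/p))) = √(2 × 111,320 × 635 / (10.9 × 0.7141)).
= √(141,376,400 / 7.784) ≈ 4261.753.
Maximum inventory = Q*(1 − d/p) = 4261.753 × 0.7141 ≈ 3043.422.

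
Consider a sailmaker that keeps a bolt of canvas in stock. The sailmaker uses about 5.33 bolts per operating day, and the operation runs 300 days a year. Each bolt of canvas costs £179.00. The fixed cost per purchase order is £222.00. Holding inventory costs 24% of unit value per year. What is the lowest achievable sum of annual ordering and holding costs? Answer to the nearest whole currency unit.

TC* ≈ £5,523

Annual demand D = 5.33 × 300 = 1,599.
Holding cost H = 0.24 × £179.00 = £42.9600 per unit per year.
The optimal lot size = √(2DS/H) = √(2 × 1,599 × 222 / 42.96) ≈ 128.55.
At the optimum the two cost components are equal, so total cost = 2·(Q*/2)H = Q*·H.
Minimum total = √(2DSH) = √(2 × 1,599 × 222 × 42.96) ≈ 5522.654.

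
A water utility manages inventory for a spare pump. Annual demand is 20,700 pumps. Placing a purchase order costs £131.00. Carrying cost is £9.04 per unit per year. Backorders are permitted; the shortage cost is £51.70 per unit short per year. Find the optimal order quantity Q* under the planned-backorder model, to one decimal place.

Q* ≈ 839.5 pumps

With planned backorders, Q* = √(2DS/H) · √((H+B)/B).
√(2DS/H) = √(2 × 20,700 × 131 / 9.04) = 774.554.
√((H+B)/B) = √((9.04+51.7)/51.7) = 1.0839.
Q* ≈ 839.545.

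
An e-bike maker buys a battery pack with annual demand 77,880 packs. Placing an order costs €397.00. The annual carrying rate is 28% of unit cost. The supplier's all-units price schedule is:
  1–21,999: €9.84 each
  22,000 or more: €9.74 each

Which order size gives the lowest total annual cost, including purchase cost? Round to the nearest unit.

Q* ≈ 4,737 packs

Holding cost per unit per year at price C is H = 0.28·C.
For each price level, check whether its EOQ is feasible; otherwise the best quantity at that price is the breakpoint.
EOQ at €9.84 = 4737.5 (feasible in tier 1): TC = 77,880×€9.84 + (77,880/4737.5)×397 + (4737.5/2)×0.28×€9.84 = €779,391.88.
EOQ at €9.74 = 4761.7 < 22000, so use break Q=22000: TC = 77,880×€9.74 + (77,880/22000.0)×397 + (22000.0/2)×0.28×€9.74 = €789,955.78.
Lowest total cost is €779,391.88 at Q = 4737.5.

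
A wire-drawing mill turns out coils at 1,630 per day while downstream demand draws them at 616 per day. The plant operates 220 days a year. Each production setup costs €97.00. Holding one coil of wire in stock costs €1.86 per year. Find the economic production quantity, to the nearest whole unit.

Annual demand D = 616 × 220 = 135,520.
Production build-up factor (1 − d/p) = 1 − 616/1,630 = 0.6221.
Q* = √(2DS / (H(1 − d/p))) = √(2 × 135,520 × 97 / (1.86 × 0.6221)).
= √(26,290,880 / 1.1571) ≈ 4766.734.

Q* ≈ 4,767 coils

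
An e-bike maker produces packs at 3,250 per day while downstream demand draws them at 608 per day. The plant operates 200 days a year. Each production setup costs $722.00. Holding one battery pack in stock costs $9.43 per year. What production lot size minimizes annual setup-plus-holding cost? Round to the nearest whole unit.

Q* ≈ 4,786 packs

Annual demand D = 608 × 200 = 121,600.
Production build-up factor (1 − d/p) = 1 − 608/3,250 = 0.8129.
Q* = √(2DS / (H(1 − d/p))) = √(2 × 121,600 × 722 / (9.43 × 0.8129)).
= √(175,590,400 / 7.6659) ≈ 4785.968.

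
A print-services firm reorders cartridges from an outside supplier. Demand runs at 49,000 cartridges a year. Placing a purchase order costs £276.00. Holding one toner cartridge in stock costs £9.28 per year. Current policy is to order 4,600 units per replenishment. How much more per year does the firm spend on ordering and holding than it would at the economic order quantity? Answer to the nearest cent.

Extra cost ≈ £8,440.85 per year

EOQ = √(2DS/H) = √(2 × 49,000 × 276 / 9.28) ≈ 1707.24.
Cost at Q* = (D/Q*)S + (Q*/2)H = √(2DSH) ≈ £15,843.15.
Cost at Q = 4,600: (49,000/4,600)×276 + (4,600/2)×9.28 = £2,940.00 + £21,344.00 = £24,284.00.
Excess = £24,284.00 − £15,843.15 = £8,440.85.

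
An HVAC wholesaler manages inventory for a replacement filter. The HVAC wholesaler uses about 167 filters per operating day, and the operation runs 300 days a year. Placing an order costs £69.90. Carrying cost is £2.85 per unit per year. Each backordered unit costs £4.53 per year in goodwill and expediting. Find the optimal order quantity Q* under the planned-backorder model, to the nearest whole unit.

Annual demand D = 167 × 300 = 50,100.
With planned backorders, Q* = √(2DS/H) · √((H+B)/B).
√(2DS/H) = √(2 × 50,100 × 69.9 / 2.85) = 1567.653.
√((H+B)/B) = √((2.85+4.53)/4.53) = 1.2764.
Q* ≈ 2000.917.

Q* ≈ 2,001 filters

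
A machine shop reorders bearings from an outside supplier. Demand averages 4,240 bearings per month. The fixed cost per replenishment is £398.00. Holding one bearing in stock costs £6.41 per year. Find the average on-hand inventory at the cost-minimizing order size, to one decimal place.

Annual demand D = 4,240 × 12 = 50,880.
Q* = √(2DS/H) = √(2 × 50,880 × 398 / 6.41) ≈ 2513.63.
Average inventory = Q*/2 ≈ 2513.63 / 2 = 1256.814.

Average inventory ≈ 1,256.8 bearings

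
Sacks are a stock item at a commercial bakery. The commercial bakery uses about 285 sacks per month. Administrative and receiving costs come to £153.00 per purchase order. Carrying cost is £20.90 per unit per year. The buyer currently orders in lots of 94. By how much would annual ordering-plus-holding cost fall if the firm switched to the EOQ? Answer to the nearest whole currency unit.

Extra cost ≈ £1,872 per year

Annual demand D = 285 × 12 = 3,420.
EOQ = √(2DS/H) = √(2 × 3,420 × 153 / 20.9) ≈ 223.77.
Cost at Q* = (D/Q*)S + (Q*/2)H = √(2DSH) ≈ £4,676.78.
Cost at Q = 94: (3,420/94)×153 + (94/2)×20.9 = £5,566.60 + £982.30 = £6,548.90.
Excess = £6,548.90 − £4,676.78 = £1,872.12.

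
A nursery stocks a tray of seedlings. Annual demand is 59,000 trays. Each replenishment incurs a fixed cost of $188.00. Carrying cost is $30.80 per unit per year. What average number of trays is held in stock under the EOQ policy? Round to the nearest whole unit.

Average inventory ≈ 424 trays

Q* = √(2DS/H) = √(2 × 59,000 × 188 / 30.8) ≈ 848.68.
Average inventory = Q*/2 ≈ 848.68 / 2 = 424.341.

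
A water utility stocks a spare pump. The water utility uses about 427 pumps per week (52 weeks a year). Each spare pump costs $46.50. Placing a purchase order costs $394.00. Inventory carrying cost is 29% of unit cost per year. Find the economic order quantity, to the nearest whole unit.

Q* ≈ 1,139 pumps

Annual demand D = 427 × 52 = 22,204.
Holding cost H = 0.29 × $46.50 = $13.4850 per unit per year.
EOQ = √(2DS / H) = √(2 × 22,204 × 394 / 13.485).
= √(17,496,752 / 13.485) = √1,297,497.3674 ≈ 1139.077.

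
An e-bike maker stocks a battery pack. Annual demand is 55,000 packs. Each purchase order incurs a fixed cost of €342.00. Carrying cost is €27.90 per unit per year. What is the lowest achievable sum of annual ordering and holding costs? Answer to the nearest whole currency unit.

TC* ≈ €32,397

EOQ = √(2DS/H) = √(2 × 55,000 × 342 / 27.9) ≈ 1161.20.
At the optimum the two cost components are equal, so total cost = 2·(Q*/2)H = Q*·H.
Minimum total = √(2DSH) = √(2 × 55,000 × 342 × 27.9) ≈ 32397.500.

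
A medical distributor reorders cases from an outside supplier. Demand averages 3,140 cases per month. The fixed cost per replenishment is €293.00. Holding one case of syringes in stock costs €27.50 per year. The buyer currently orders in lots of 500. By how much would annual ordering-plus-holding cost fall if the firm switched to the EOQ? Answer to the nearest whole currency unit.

Annual demand D = 3,140 × 12 = 37,680.
EOQ = √(2DS/H) = √(2 × 37,680 × 293 / 27.5) ≈ 896.06.
Cost at Q* = (D/Q*)S + (Q*/2)H = √(2DSH) ≈ €24,641.70.
Cost at Q = 500: (37,680/500)×293 + (500/2)×27.5 = €22,080.48 + €6,875.00 = €28,955.48.
Excess = €28,955.48 − €24,641.70 = €4,313.78.

Extra cost ≈ €4,314 per year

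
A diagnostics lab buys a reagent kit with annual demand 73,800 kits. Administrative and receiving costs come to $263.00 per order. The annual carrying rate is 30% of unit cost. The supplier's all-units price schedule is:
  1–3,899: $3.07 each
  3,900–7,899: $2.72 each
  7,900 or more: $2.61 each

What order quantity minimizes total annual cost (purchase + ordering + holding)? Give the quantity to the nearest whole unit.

Q* ≈ 7,900 kits

Holding cost per unit per year at price C is H = 0.30·C.
Evaluate total cost at each tier's feasible EOQ or, if the EOQ is below the tier, at the tier's minimum quantity.
Tier 1 ($3.07): EOQ = 6492.2 exceeds tier's upper bound 3899, so this tier is dominated.
EOQ at $2.72 = 6897.3 (feasible in tier 2): TC = 73,800×$2.72 + (73,800/6897.3)×263 + (6897.3/2)×0.30×$2.72 = $206,364.16.
EOQ at $2.61 = 7041.1 < 7900, so use break Q=7900: TC = 73,800×$2.61 + (73,800/7900.0)×263 + (7900.0/2)×0.30×$2.61 = $198,167.74.
Lowest total cost is $198,167.74 at Q = 7900.0.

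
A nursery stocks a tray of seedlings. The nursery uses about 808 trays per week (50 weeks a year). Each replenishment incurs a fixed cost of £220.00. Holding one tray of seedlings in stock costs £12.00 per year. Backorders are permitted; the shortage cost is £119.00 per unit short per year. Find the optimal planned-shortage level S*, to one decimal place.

S* ≈ 117.0 trays

Annual demand D = 808 × 50 = 40,400.
With planned backorders, Q* = √(2DS/H) · √((H+B)/B).
√(2DS/H) = √(2 × 40,400 × 220 / 12) = 1217.100.
√((H+B)/B) = √((12+119)/119) = 1.0492.
Q* ≈ 1276.993.
S* = Q* · H/(H+B) = 1276.993 × 12/131 ≈ 116.976.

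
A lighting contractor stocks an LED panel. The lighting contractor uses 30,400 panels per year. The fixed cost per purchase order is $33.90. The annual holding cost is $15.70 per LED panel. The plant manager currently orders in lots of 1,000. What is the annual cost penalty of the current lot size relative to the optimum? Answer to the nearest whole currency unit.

EOQ = √(2DS/H) = √(2 × 30,400 × 33.9 / 15.7) ≈ 362.33.
Cost at Q* = (D/Q*)S + (Q*/2)H = √(2DSH) ≈ $5,688.55.
Cost at Q = 1,000: (30,400/1,000)×33.9 + (1,000/2)×15.7 = $1,030.56 + $7,850.00 = $8,880.56.
Excess = $8,880.56 − $5,688.55 = $3,192.01.

Extra cost ≈ $3,192 per year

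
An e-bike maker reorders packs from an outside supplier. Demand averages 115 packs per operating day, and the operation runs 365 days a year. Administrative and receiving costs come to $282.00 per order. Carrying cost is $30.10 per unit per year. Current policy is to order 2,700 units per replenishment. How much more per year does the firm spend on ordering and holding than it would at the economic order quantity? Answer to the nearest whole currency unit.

Extra cost ≈ $18,325 per year

Annual demand D = 115 × 365 = 41,975.
EOQ = √(2DS/H) = √(2 × 41,975 × 282 / 30.1) ≈ 886.85.
Cost at Q* = (D/Q*)S + (Q*/2)H = √(2DSH) ≈ $26,694.28.
Cost at Q = 2,700: (41,975/2,700)×282 + (2,700/2)×30.1 = $4,384.06 + $40,635.00 = $45,019.06.
Excess = $45,019.06 − $26,694.28 = $18,324.78.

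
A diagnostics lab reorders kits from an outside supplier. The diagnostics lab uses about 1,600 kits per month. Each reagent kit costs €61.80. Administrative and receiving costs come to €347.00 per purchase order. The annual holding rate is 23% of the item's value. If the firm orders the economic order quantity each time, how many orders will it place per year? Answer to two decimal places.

Annual demand D = 1,600 × 12 = 19,200.
Holding cost H = 0.23 × €61.80 = €14.2140 per unit per year.
The optimal lot size = √(2DS/H) = √(2 × 19,200 × 347 / 14.214) ≈ 968.22.
Orders per year = D / Q* = 19,200 / 968.22 ≈ 19.830.

N ≈ 19.83 orders per year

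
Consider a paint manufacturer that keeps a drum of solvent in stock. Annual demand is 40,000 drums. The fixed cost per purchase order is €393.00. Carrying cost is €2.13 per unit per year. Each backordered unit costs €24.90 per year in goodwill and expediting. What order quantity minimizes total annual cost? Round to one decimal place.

With planned backorders, Q* = √(2DS/H) · √((H+B)/B).
√(2DS/H) = √(2 × 40,000 × 393 / 2.13) = 3841.948.
√((H+B)/B) = √((2.13+24.9)/24.9) = 1.0419.
Q* ≈ 4002.901.

Q* ≈ 4,002.9 drums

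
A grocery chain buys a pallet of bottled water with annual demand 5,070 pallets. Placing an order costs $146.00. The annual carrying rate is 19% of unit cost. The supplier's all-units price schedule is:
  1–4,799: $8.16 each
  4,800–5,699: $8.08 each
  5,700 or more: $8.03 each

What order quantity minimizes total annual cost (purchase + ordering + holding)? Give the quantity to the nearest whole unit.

Q* ≈ 977 pallets

Holding cost per unit per year at price C is H = 0.19·C.
For each price level, check whether its EOQ is feasible; otherwise the best quantity at that price is the breakpoint.
EOQ at $8.16 = 977.2 (feasible in tier 1): TC = 5,070×$8.16 + (5,070/977.2)×146 + (977.2/2)×0.19×$8.16 = $42,886.22.
EOQ at $8.08 = 982.0 < 4800, so use break Q=4800: TC = 5,070×$8.08 + (5,070/4800.0)×146 + (4800.0/2)×0.19×$8.08 = $44,804.29.
EOQ at $8.03 = 985.1 < 5700, so use break Q=5700: TC = 5,070×$8.03 + (5,070/5700.0)×146 + (5700.0/2)×0.19×$8.03 = $45,190.21.
Lowest total cost is $42,886.22 at Q = 977.2.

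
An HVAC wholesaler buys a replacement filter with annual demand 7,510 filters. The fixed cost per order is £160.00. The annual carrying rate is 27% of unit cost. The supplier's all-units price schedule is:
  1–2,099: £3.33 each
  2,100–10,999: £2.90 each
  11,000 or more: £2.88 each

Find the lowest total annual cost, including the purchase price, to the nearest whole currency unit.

Holding cost per unit per year at price C is H = 0.27·C.
Evaluate total cost at each tier's feasible EOQ or, if the EOQ is below the tier, at the tier's minimum quantity.
EOQ at £3.33 = 1634.9 (feasible in tier 1): TC = 7,510×£3.33 + (7,510/1634.9)×160 + (1634.9/2)×0.27×£3.33 = £26,478.24.
EOQ at £2.90 = 1751.9 < 2100, so use break Q=2100: TC = 7,510×£2.90 + (7,510/2100.0)×160 + (2100.0/2)×0.27×£2.90 = £23,173.34.
EOQ at £2.88 = 1758.0 < 11000, so use break Q=11000: TC = 7,510×£2.88 + (7,510/11000.0)×160 + (11000.0/2)×0.27×£2.88 = £26,014.84.
Lowest total cost among the candidates is at Q = 2100.0.

TC* ≈ £23,173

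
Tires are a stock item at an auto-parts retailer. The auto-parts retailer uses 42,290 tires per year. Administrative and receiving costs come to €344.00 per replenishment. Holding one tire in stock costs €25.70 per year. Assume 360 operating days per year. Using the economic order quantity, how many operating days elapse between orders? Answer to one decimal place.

T ≈ 9.1 days

EOQ = √(2DS/H) = √(2 × 42,290 × 344 / 25.7) ≈ 1064.01.
Cycle time = Q*/D × 360 = 1064.01 / 42,290 × 360 ≈ 9.058 days.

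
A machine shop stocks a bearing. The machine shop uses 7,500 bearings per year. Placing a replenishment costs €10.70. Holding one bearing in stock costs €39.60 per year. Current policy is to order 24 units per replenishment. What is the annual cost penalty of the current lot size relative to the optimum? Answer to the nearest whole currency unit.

EOQ = √(2DS/H) = √(2 × 7,500 × 10.7 / 39.6) ≈ 63.66.
Cost at Q* = (D/Q*)S + (Q*/2)H = √(2DSH) ≈ €2,521.07.
Cost at Q = 24: (7,500/24)×10.7 + (24/2)×39.6 = €3,343.75 + €475.20 = €3,818.95.
Excess = €3,818.95 − €2,521.07 = €1,297.88.

Extra cost ≈ €1,298 per year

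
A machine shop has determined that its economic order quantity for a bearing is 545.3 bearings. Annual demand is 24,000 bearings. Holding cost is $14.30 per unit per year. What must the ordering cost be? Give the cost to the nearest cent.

S ≈ $88.59

The basic EOQ model gives Q* = √(2DS/H); rearrange for the unknown.
From Q* = √(2DS/H): S = Q*²H / (2D) = 545.3² × 14.3 / (2 × 24,000) = 88.5861.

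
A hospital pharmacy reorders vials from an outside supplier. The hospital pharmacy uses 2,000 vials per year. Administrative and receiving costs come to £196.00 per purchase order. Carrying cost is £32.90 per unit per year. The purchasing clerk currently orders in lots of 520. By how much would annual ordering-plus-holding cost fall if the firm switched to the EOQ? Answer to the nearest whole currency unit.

EOQ = √(2DS/H) = √(2 × 2,000 × 196 / 32.9) ≈ 154.37.
Cost at Q* = (D/Q*)S + (Q*/2)H = √(2DSH) ≈ £5,078.74.
Cost at Q = 520: (2,000/520)×196 + (520/2)×32.9 = £753.85 + £8,554.00 = £9,307.85.
Excess = £9,307.85 − £5,078.74 = £4,229.11.

Extra cost ≈ £4,229 per year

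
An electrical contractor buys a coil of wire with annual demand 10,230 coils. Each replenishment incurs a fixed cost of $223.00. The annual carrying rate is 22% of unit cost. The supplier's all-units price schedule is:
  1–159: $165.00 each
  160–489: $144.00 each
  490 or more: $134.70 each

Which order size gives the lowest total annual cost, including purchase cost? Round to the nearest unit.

Q* ≈ 490 coils

Holding cost per unit per year at price C is H = 0.22·C.
Candidates are each tier's EOQ (if it falls in that tier) and each price-break quantity.
Tier 1 ($165.00): EOQ = 354.5 exceeds tier's upper bound 159, so this tier is dominated.
EOQ at $144.00 = 379.5 (feasible in tier 2): TC = 10,230×$144.00 + (10,230/379.5)×223 + (379.5/2)×0.22×$144.00 = $1,485,142.58.
EOQ at $134.70 = 392.4 < 490, so use break Q=490: TC = 10,230×$134.70 + (10,230/490.0)×223 + (490.0/2)×0.22×$134.70 = $1,389,897.02.
Lowest total cost is $1,389,897.02 at Q = 490.0.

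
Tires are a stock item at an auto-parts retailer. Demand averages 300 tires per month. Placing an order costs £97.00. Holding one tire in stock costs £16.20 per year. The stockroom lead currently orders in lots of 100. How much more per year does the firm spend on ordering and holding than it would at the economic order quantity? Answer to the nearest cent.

Annual demand D = 300 × 12 = 3,600.
EOQ = √(2DS/H) = √(2 × 3,600 × 97 / 16.2) ≈ 207.63.
Cost at Q* = (D/Q*)S + (Q*/2)H = √(2DSH) ≈ £3,363.64.
Cost at Q = 100: (3,600/100)×97 + (100/2)×16.2 = £3,492.00 + £810.00 = £4,302.00.
Excess = £4,302.00 − £3,363.64 = £938.36.

Extra cost ≈ £938.36 per year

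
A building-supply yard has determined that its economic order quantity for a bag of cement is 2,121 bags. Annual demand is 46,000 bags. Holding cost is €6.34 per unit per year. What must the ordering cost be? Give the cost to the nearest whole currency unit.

S ≈ €310

Squaring Q* = √(2DS/H) gives Q*² = 2DS/H.
From Q* = √(2DS/H): S = Q*²H / (2D) = 2,121² × 6.34 / (2 × 46,000) = 310.0150.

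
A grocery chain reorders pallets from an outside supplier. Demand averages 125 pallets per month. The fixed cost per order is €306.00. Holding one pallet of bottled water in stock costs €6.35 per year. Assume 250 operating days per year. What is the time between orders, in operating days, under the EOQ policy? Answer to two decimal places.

Annual demand D = 125 × 12 = 1,500.
The optimal lot size = √(2DS/H) = √(2 × 1,500 × 306 / 6.35) ≈ 380.22.
Cycle time = Q*/D × 250 = 380.22 / 1,500 × 250 ≈ 63.370 days.

T ≈ 63.37 days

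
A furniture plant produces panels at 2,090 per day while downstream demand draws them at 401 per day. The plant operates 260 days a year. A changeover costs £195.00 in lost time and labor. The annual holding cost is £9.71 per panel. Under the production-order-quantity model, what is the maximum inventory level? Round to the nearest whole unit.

Annual demand D = 401 × 260 = 104,260.
Production build-up factor (1 − d/p) = 1 − 401/2,090 = 0.8081.
Q* = √(2DS / (H(1 − d/p))) = √(2 × 104,260 × 195 / (9.71 × 0.8081)).
= √(40,661,400 / 7.847) ≈ 2276.354.
Maximum inventory = Q*(1 − d/p) = 2276.354 × 0.8081 ≈ 1839.599.

I_max ≈ 1,840 panels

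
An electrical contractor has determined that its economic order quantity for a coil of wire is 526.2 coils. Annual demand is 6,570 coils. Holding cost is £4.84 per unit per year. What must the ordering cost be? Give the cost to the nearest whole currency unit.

S ≈ £102

Squaring Q* = √(2DS/H) gives Q*² = 2DS/H.
From Q* = √(2DS/H): S = Q*²H / (2D) = 526.2² × 4.84 / (2 × 6,570) = 101.9886.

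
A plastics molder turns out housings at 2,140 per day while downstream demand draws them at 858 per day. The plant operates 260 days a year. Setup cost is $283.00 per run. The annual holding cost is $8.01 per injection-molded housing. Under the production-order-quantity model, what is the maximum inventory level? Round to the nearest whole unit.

I_max ≈ 3,073 housings

Annual demand D = 858 × 260 = 223,080.
Production build-up factor (1 − d/p) = 1 − 858/2,140 = 0.5991.
Q* = √(2DS / (H(1 − d/p))) = √(2 × 223,080 × 283 / (8.01 × 0.5991)).
= √(126,263,280 / 4.7985) ≈ 5129.619.
Maximum inventory = Q*(1 − d/p) = 5129.619 × 0.5991 ≈ 3072.978.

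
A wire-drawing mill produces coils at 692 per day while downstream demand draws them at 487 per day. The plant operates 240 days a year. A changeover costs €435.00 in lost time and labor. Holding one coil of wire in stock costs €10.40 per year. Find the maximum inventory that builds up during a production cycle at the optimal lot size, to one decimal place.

Annual demand D = 487 × 240 = 116,880.
Production build-up factor (1 − d/p) = 1 − 487/692 = 0.2962.
Q* = √(2DS / (H(1 − d/p))) = √(2 × 116,880 × 435 / (10.4 × 0.2962)).
= √(101,685,600 / 3.0809) ≈ 5744.989.
Maximum inventory = Q*(1 − d/p) = 5744.989 × 0.2962 ≈ 1701.911.

I_max ≈ 1,701.9 coils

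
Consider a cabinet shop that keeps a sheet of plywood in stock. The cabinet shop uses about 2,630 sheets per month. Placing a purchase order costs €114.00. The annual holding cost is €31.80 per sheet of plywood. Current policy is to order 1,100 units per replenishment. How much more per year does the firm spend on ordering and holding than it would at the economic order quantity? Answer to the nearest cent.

Annual demand D = 2,630 × 12 = 31,560.
EOQ = √(2DS/H) = √(2 × 31,560 × 114 / 31.8) ≈ 475.69.
Cost at Q* = (D/Q*)S + (Q*/2)H = √(2DSH) ≈ €15,126.88.
Cost at Q = 1,100: (31,560/1,100)×114 + (1,100/2)×31.8 = €3,270.76 + €17,490.00 = €20,760.76.
Excess = €20,760.76 − €15,126.88 = €5,633.88.

Extra cost ≈ €5,633.88 per year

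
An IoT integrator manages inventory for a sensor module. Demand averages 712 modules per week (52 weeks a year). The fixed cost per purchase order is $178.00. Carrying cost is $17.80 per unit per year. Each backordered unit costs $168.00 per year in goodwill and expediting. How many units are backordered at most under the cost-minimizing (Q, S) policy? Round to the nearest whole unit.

Annual demand D = 712 × 52 = 37,024.
With planned backorders, Q* = √(2DS/H) · √((H+B)/B).
√(2DS/H) = √(2 × 37,024 × 178 / 17.8) = 860.511.
√((H+B)/B) = √((17.8+168)/168) = 1.0516.
Q* ≈ 904.951.
S* = Q* · H/(H+B) = 904.951 × 17.8/185.8 ≈ 86.696.

S* ≈ 87 modules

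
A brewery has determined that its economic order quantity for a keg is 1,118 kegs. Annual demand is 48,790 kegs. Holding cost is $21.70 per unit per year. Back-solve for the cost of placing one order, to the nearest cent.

S ≈ $277.96

The basic EOQ model gives Q* = √(2DS/H); rearrange for the unknown.
From Q* = √(2DS/H): S = Q*²H / (2D) = 1,118² × 21.7 / (2 × 48,790) = 277.9601.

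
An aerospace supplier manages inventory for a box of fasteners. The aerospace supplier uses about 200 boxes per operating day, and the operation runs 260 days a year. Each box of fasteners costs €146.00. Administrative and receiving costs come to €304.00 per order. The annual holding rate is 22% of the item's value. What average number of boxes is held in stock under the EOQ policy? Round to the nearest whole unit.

Annual demand D = 200 × 260 = 52,000.
Holding cost H = 0.22 × €146.00 = €32.1200 per unit per year.
The optimal lot size = √(2DS/H) = √(2 × 52,000 × 304 / 32.12) ≈ 992.12.
Average inventory = Q*/2 ≈ 992.12 / 2 = 496.062.

Average inventory ≈ 496 boxes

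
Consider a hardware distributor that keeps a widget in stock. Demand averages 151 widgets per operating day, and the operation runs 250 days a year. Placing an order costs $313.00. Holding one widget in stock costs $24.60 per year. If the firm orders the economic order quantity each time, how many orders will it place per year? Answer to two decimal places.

Annual demand D = 151 × 250 = 37,750.
Q* = √(2DS/H) = √(2 × 37,750 × 313 / 24.6) ≈ 980.12.
Orders per year = D / Q* = 37,750 / 980.12 ≈ 38.516.

N ≈ 38.52 orders per year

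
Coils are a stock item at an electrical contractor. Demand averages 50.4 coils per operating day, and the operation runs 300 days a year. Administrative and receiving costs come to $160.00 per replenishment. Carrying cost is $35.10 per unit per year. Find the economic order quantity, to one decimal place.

Annual demand D = 50.4 × 300 = 15,120.
EOQ = √(2DS / H) = √(2 × 15,120 × 160 / 35.1).
= √(4,838,400 / 35.1) = √137,846.1538 ≈ 371.276.

Q* ≈ 371.3 coils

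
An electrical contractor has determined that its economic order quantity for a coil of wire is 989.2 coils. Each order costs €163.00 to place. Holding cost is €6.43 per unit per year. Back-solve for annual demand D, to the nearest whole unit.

Squaring Q* = √(2DS/H) gives Q*² = 2DS/H.
From Q* = √(2DS/H): D = Q*²H / (2S) = 989.2² × 6.43 / (2 × 163) = 19300.190.

D ≈ 19,300 coils per year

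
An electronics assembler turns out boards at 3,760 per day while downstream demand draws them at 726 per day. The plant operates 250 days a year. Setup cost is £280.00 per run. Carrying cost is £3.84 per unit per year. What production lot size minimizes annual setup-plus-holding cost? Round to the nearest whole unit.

Q* ≈ 5,727 boards

Annual demand D = 726 × 250 = 181,500.
Production build-up factor (1 − d/p) = 1 − 726/3,760 = 0.8069.
Q* = √(2DS / (H(1 − d/p))) = √(2 × 181,500 × 280 / (3.84 × 0.8069)).
= √(101,640,000 / 3.0986) ≈ 5727.338.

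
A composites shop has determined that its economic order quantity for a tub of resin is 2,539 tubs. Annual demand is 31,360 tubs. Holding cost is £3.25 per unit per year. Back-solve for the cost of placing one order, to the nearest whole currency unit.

S ≈ £334

Squaring Q* = √(2DS/H) gives Q*² = 2DS/H.
From Q* = √(2DS/H): S = Q*²H / (2D) = 2,539² × 3.25 / (2 × 31,360) = 334.0433.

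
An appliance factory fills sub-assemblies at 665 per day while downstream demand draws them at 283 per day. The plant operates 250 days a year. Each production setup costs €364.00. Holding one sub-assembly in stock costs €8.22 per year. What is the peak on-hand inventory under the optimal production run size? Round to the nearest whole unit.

I_max ≈ 1,897 sub-assemblies

Annual demand D = 283 × 250 = 70,750.
Production build-up factor (1 − d/p) = 1 − 283/665 = 0.5744.
Q* = √(2DS / (H(1 − d/p))) = √(2 × 70,750 × 364 / (8.22 × 0.5744)).
= √(51,506,000 / 4.7219) ≈ 3302.723.
Maximum inventory = Q*(1 − d/p) = 3302.723 × 0.5744 ≈ 1897.203.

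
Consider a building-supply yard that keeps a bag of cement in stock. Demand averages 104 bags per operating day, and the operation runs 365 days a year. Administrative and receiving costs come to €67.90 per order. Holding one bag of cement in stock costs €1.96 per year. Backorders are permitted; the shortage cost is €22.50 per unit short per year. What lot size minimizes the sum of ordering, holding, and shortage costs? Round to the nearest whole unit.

Q* ≈ 1,691 bags

Annual demand D = 104 × 365 = 37,960.
With planned backorders, Q* = √(2DS/H) · √((H+B)/B).
√(2DS/H) = √(2 × 37,960 × 67.9 / 1.96) = 1621.754.
√((H+B)/B) = √((1.96+22.5)/22.5) = 1.0426.
Q* ≈ 1690.916.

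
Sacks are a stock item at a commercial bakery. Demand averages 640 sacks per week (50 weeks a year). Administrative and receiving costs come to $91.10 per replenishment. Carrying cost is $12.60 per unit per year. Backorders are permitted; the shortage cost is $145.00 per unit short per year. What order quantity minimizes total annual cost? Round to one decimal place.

Annual demand D = 640 × 50 = 32,000.
With planned backorders, Q* = √(2DS/H) · √((H+B)/B).
√(2DS/H) = √(2 × 32,000 × 91.1 / 12.6) = 680.243.
√((H+B)/B) = √((12.6+145)/145) = 1.0425.
Q* ≈ 709.182.

Q* ≈ 709.2 sacks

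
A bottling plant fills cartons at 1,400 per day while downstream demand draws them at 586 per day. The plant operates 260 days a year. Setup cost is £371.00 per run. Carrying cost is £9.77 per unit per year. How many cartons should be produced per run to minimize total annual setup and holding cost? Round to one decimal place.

Q* ≈ 4,461.1 cartons

Annual demand D = 586 × 260 = 152,360.
Production build-up factor (1 − d/p) = 1 − 586/1,400 = 0.5814.
Q* = √(2DS / (H(1 − d/p))) = √(2 × 152,360 × 371 / (9.77 × 0.5814)).
= √(113,051,120 / 5.6806) ≈ 4461.100.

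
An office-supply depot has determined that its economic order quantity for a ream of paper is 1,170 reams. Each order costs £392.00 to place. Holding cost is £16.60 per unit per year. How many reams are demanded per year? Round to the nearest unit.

Invert the EOQ relation Q*² = 2DS/H.
From Q* = √(2DS/H): D = Q*²H / (2S) = 1,170² × 16.6 / (2 × 392) = 28984.362.

D ≈ 28,984 reams per year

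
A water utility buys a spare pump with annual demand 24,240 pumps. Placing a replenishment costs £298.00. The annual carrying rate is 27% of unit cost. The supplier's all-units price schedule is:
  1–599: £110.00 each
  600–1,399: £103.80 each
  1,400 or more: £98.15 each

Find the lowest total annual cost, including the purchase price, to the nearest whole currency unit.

Holding cost per unit per year at price C is H = 0.27·C.
For each price level, check whether its EOQ is feasible; otherwise the best quantity at that price is the breakpoint.
Tier 1 (£110.00): EOQ = 697.4 exceeds tier's upper bound 599, so this tier is dominated.
EOQ at £103.80 = 718.0 (feasible in tier 2): TC = 24,240×£103.80 + (24,240/718.0)×298 + (718.0/2)×0.27×£103.80 = £2,536,233.95.
EOQ at £98.15 = 738.4 < 1400, so use break Q=1400: TC = 24,240×£98.15 + (24,240/1400.0)×298 + (1400.0/2)×0.27×£98.15 = £2,402,866.01.
Lowest total cost among the candidates is at Q = 1400.0.

TC* ≈ £2,402,866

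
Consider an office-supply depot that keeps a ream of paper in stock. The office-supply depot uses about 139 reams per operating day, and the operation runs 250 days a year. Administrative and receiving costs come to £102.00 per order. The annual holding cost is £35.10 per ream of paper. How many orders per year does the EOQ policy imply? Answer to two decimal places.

Annual demand D = 139 × 250 = 34,750.
EOQ = √(2DS/H) = √(2 × 34,750 × 102 / 35.1) ≈ 449.41.
Orders per year = D / Q* = 34,750 / 449.41 ≈ 77.324.

N ≈ 77.32 orders per year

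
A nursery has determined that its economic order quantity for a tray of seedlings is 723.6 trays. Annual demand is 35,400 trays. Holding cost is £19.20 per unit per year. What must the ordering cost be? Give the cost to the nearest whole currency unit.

Invert the EOQ relation Q*² = 2DS/H.
From Q* = √(2DS/H): S = Q*²H / (2D) = 723.6² × 19.2 / (2 × 35,400) = 141.9924.

S ≈ £142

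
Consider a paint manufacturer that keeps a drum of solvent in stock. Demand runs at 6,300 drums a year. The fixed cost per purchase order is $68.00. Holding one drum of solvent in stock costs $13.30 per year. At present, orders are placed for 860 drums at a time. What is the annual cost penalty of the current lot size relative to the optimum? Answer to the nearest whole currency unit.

Extra cost ≈ $2,841 per year

EOQ = √(2DS/H) = √(2 × 6,300 × 68 / 13.3) ≈ 253.81.
Cost at Q* = (D/Q*)S + (Q*/2)H = √(2DSH) ≈ $3,375.71.
Cost at Q = 860: (6,300/860)×68 + (860/2)×13.3 = $498.14 + $5,719.00 = $6,217.14.
Excess = $6,217.14 − $3,375.71 = $2,841.43.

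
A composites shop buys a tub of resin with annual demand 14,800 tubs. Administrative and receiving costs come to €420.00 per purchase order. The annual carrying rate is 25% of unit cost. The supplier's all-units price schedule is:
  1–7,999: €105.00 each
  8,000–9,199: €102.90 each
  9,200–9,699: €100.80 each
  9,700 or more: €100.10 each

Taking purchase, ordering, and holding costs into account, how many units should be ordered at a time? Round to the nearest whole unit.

Holding cost per unit per year at price C is H = 0.25·C.
For each price level, check whether its EOQ is feasible; otherwise the best quantity at that price is the breakpoint.
EOQ at €105.00 = 688.2 (feasible in tier 1): TC = 14,800×€105.00 + (14,800/688.2)×420 + (688.2/2)×0.25×€105.00 = €1,572,064.88.
EOQ at €102.90 = 695.2 < 8000, so use break Q=8000: TC = 14,800×€102.90 + (14,800/8000.0)×420 + (8000.0/2)×0.25×€102.90 = €1,626,597.00.
EOQ at €100.80 = 702.4 < 9200, so use break Q=9200: TC = 14,800×€100.80 + (14,800/9200.0)×420 + (9200.0/2)×0.25×€100.80 = €1,608,435.65.
EOQ at €100.10 = 704.8 < 9700, so use break Q=9700: TC = 14,800×€100.10 + (14,800/9700.0)×420 + (9700.0/2)×0.25×€100.10 = €1,603,492.07.
Lowest total cost is €1,572,064.88 at Q = 688.2.

Q* ≈ 688 tubs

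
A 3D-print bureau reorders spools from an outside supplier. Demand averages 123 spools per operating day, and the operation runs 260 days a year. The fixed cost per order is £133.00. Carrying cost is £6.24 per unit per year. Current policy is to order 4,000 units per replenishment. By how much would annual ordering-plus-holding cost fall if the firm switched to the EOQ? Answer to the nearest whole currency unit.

Extra cost ≈ £6,258 per year

Annual demand D = 123 × 260 = 31,980.
EOQ = √(2DS/H) = √(2 × 31,980 × 133 / 6.24) ≈ 1167.58.
Cost at Q* = (D/Q*)S + (Q*/2)H = √(2DSH) ≈ £7,285.72.
Cost at Q = 4,000: (31,980/4,000)×133 + (4,000/2)×6.24 = £1,063.34 + £12,480.00 = £13,543.33.
Excess = £13,543.33 − £7,285.72 = £6,257.62.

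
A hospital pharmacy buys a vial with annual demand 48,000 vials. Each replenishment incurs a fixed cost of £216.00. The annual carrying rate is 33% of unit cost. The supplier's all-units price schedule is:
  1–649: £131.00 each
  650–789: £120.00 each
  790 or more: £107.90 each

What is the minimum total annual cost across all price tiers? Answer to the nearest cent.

Holding cost per unit per year at price C is H = 0.33·C.
For each price level, check whether its EOQ is feasible; otherwise the best quantity at that price is the breakpoint.
Tier 1 (£131.00): EOQ = 692.6 exceeds tier's upper bound 649, so this tier is dominated.
EOQ at £120.00 = 723.6 (feasible in tier 2): TC = 48,000×£120.00 + (48,000/723.6)×216 + (723.6/2)×0.33×£120.00 = £5,788,655.64.
EOQ at £107.90 = 763.1 < 790, so use break Q=790: TC = 48,000×£107.90 + (48,000/790.0)×216 + (790.0/2)×0.33×£107.90 = £5,206,388.82.
Lowest total cost among the candidates is at Q = 790.0.

TC* ≈ £5,206,388.82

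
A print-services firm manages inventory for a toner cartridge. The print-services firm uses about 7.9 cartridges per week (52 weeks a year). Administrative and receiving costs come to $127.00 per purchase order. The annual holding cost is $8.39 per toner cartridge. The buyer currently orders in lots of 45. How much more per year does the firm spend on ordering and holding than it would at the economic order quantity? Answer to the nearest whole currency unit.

Extra cost ≈ $412 per year

Annual demand D = 7.9 × 52 = 410.8.
EOQ = √(2DS/H) = √(2 × 410.8 × 127 / 8.39) ≈ 111.52.
Cost at Q* = (D/Q*)S + (Q*/2)H = √(2DSH) ≈ $935.65.
Cost at Q = 45: (410.8/45)×127 + (45/2)×8.39 = $1,159.37 + $188.78 = $1,348.14.
Excess = $1,348.14 − $935.65 = $412.49.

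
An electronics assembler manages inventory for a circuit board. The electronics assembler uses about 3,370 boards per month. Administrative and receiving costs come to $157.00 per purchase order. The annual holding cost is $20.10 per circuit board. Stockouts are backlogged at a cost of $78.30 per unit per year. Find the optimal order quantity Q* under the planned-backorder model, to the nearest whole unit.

Q* ≈ 891 boards

Annual demand D = 3,370 × 12 = 40,440.
With planned backorders, Q* = √(2DS/H) · √((H+B)/B).
√(2DS/H) = √(2 × 40,440 × 157 / 20.1) = 794.827.
√((H+B)/B) = √((20.1+78.3)/78.3) = 1.1210.
Q* ≈ 891.023.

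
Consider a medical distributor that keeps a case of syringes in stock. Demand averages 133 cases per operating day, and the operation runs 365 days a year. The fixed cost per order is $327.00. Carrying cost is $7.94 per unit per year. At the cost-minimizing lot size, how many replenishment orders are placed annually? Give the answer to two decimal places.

Annual demand D = 133 × 365 = 48,545.
Q* = √(2DS/H) = √(2 × 48,545 × 327 / 7.94) ≈ 1999.64.
Orders per year = D / Q* = 48,545 / 1999.64 ≈ 24.277.

N ≈ 24.28 orders per year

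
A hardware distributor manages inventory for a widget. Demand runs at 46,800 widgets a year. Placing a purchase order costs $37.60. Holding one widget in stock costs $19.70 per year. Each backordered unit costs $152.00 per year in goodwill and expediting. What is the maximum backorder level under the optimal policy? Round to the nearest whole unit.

With planned backorders, Q* = √(2DS/H) · √((H+B)/B).
√(2DS/H) = √(2 × 46,800 × 37.6 / 19.7) = 422.667.
√((H+B)/B) = √((19.7+152)/152) = 1.0628.
Q* ≈ 449.223.
S* = Q* · H/(H+B) = 449.223 × 19.7/171.7 ≈ 51.542.

S* ≈ 52 widgets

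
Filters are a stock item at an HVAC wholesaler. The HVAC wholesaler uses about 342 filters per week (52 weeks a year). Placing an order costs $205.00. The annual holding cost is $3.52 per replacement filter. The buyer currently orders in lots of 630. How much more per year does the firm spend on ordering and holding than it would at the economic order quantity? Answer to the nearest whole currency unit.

Annual demand D = 342 × 52 = 17,784.
EOQ = √(2DS/H) = √(2 × 17,784 × 205 / 3.52) ≈ 1439.25.
Cost at Q* = (D/Q*)S + (Q*/2)H = √(2DSH) ≈ $5,066.15.
Cost at Q = 630: (17,784/630)×205 + (630/2)×3.52 = $5,786.86 + $1,108.80 = $6,895.66.
Excess = $6,895.66 − $5,066.15 = $1,829.51.

Extra cost ≈ $1,830 per year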